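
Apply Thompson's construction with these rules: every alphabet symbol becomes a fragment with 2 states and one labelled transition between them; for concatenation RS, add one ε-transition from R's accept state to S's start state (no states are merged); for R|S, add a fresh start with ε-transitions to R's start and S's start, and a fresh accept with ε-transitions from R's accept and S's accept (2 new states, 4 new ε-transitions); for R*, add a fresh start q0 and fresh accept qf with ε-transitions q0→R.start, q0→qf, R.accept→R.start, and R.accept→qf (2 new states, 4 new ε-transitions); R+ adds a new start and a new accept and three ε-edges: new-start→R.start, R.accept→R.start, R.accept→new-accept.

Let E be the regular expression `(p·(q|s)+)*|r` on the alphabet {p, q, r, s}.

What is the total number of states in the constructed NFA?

16

By structural recursion:
Each of the 4 symbol leaves contributes a 2-state fragment.
  q|s — 6 states
  (q|s)+ — 8 states
  p·(q|s)+ — 10 states
  (p·(q|s)+)* — 12 states
  (p·(q|s)+)*|r — 16 states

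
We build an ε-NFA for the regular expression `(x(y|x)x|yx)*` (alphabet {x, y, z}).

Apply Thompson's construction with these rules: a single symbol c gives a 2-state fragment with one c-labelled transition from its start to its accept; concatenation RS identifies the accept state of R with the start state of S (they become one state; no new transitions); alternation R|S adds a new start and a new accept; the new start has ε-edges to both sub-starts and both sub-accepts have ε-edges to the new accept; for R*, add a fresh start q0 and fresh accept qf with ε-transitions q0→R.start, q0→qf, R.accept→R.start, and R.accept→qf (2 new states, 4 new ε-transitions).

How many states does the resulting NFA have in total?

Building bottom-up:
Each of the 6 symbol leaves contributes a 2-state fragment.
  y|x — 6 states
  x(y|x)x — 8 states
  yx — 3 states
  x(y|x)x|yx — 13 states
  (x(y|x)x|yx)* — 15 states

15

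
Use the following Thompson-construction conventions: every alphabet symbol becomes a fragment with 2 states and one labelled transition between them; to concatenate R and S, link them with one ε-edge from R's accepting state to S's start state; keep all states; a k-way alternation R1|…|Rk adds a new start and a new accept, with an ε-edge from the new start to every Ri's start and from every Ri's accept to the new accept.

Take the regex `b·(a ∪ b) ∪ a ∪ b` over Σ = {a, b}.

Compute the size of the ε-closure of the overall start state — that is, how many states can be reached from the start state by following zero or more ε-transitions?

4

Work bottom-up. For each fragment F, track |ε-closure(F.start)| and whether F's accept lies in that closure (i.e. whether F accepts ε). A single-symbol fragment has closure size 1 and does not accept ε.
  a ∪ b — |ε-closure| = 1 + 1 + 1 = 3 (the new accept is not ε-reachable since no branch accepts ε)
  b·(a ∪ b) — same as the first factor's closure: |ε-closure| = 1
  b·(a ∪ b) ∪ a ∪ b — |ε-closure| = 1 + 1 + 1 + 1 = 4 (the new accept is not ε-reachable since no branch accepts ε)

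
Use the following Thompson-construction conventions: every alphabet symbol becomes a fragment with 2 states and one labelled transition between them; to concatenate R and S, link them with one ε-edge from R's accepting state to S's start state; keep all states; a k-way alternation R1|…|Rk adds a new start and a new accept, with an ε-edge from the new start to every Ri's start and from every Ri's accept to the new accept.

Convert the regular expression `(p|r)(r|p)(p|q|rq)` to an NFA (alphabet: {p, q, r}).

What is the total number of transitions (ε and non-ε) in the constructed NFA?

Bottom-up over the parse tree:
Each of the 8 symbol leaves contributes 1 transition (1 symbol, 0 ε).
  p|r → 6 transitions (2 symbol, 4 ε)
  r|p → 6 transitions (2 symbol, 4 ε)
  rq → 3 transitions (2 symbol, 1 ε)
  p|q|rq → 11 transitions (4 symbol, 7 ε)
  (p|r)(r|p)(p|q|rq) → 25 transitions (8 symbol, 17 ε)

25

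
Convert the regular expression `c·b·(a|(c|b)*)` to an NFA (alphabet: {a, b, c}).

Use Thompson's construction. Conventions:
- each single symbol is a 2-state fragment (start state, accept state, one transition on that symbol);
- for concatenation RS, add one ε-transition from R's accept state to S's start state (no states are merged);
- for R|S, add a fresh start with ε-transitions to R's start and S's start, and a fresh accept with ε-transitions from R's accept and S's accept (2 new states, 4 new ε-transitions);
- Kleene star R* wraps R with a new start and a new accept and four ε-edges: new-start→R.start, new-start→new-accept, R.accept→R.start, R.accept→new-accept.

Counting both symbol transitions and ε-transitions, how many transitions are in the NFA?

Recursing over subexpressions:
Each of the 5 symbol leaves contributes 1 transition (1 symbol, 0 ε).
  c|b — 6 transitions (2 symbol, 4 ε)
  (c|b)* — 10 transitions (2 symbol, 8 ε)
  a|(c|b)* — 15 transitions (3 symbol, 12 ε)
  c·b·(a|(c|b)*) — 19 transitions (5 symbol, 14 ε)

19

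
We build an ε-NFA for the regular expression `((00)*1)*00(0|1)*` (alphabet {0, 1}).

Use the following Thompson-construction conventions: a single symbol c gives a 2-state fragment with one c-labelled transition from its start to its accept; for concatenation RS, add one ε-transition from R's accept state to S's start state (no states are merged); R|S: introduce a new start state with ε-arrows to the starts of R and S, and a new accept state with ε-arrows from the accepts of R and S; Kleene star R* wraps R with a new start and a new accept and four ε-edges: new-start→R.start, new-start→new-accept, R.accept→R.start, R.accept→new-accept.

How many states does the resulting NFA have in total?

22

Building bottom-up:
Each of the 7 symbol leaves contributes a 2-state fragment.
  00 = 4 states
  (00)* = 6 states
  (00)*1 = 8 states
  ((00)*1)* = 10 states
  0|1 = 6 states
  (0|1)* = 8 states
  ((00)*1)*00(0|1)* = 22 states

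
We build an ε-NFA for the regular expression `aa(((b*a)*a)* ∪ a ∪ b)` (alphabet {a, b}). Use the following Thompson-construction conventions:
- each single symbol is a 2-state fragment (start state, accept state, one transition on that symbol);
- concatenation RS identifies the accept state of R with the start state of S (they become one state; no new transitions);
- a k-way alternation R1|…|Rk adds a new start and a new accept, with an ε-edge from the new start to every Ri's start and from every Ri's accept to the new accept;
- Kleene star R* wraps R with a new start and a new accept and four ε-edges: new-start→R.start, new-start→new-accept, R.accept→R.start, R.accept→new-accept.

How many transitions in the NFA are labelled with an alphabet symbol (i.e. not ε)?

7

By structural recursion:
Each of the 7 symbol leaves contributes exactly 1 symbol transition.
  b* → 1 symbol transition
  b*a → 2 symbol transitions
  (b*a)* → 2 symbol transitions
  (b*a)*a → 3 symbol transitions
  ((b*a)*a)* → 3 symbol transitions
  ((b*a)*a)* ∪ a ∪ b → 5 symbol transitions
  aa(((b*a)*a)* ∪ a ∪ b) → 7 symbol transitions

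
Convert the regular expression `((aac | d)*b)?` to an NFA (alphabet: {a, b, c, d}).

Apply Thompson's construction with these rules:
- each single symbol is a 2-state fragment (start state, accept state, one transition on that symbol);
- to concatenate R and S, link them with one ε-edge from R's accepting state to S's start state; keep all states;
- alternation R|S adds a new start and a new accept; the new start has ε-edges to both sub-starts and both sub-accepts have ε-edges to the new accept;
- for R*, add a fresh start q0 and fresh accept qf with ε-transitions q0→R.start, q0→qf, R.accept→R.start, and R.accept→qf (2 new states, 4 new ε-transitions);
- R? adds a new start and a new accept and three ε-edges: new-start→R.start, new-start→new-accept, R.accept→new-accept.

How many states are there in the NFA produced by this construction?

16

Building bottom-up:
Each of the 5 symbol leaves contributes a 2-state fragment.
  aac — 6 states
  aac | d — 10 states
  (aac | d)* — 12 states
  (aac | d)*b — 14 states
  ((aac | d)*b)? — 16 states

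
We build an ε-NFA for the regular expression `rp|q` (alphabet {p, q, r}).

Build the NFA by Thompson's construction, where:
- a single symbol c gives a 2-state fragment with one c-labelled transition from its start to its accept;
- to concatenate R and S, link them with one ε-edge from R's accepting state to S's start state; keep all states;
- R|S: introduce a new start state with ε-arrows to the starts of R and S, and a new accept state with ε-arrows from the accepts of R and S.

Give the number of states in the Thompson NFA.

8

By structural recursion:
Each of the 3 symbol leaves contributes a 2-state fragment.
  rp : 4 states
  rp|q : 8 states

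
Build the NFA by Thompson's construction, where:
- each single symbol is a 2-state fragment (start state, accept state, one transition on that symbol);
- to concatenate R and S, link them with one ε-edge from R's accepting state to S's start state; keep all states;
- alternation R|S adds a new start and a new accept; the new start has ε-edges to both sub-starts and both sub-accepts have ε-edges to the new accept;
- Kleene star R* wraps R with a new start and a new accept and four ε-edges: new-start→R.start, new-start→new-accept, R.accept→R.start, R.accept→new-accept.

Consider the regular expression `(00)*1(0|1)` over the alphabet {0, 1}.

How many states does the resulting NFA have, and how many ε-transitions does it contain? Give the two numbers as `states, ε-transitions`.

14, 11

Per subexpression:
Each of the 5 symbol leaves contributes 2 states and 0 ε-transitions.
  00 : 4 states, 1 ε-transition
  (00)* : 6 states, 5 ε-transitions
  0|1 : 6 states, 4 ε-transitions
  (00)*1(0|1) : 14 states, 11 ε-transitions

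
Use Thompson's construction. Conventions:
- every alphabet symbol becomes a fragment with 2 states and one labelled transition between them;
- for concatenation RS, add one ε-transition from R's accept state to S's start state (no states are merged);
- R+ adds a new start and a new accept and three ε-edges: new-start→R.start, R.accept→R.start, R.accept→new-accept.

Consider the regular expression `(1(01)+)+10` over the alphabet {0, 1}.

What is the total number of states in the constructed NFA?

By structural recursion:
Each of the 5 symbol leaves contributes a 2-state fragment.
  01 : 4 states
  (01)+ : 6 states
  1(01)+ : 8 states
  (1(01)+)+ : 10 states
  (1(01)+)+10 : 14 states

14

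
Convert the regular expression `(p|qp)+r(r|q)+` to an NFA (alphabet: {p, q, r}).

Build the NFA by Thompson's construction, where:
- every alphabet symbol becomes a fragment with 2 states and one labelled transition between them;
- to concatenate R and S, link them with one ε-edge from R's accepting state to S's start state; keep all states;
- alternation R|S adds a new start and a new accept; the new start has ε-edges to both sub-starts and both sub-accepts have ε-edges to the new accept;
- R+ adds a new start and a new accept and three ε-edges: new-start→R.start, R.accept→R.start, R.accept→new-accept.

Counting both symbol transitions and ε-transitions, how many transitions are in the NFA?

23

Per subexpression:
Each of the 6 symbol leaves contributes 1 transition (1 symbol, 0 ε).
  qp : 3 transitions (2 symbol, 1 ε)
  p|qp : 8 transitions (3 symbol, 5 ε)
  (p|qp)+ : 11 transitions (3 symbol, 8 ε)
  r|q : 6 transitions (2 symbol, 4 ε)
  (r|q)+ : 9 transitions (2 symbol, 7 ε)
  (p|qp)+r(r|q)+ : 23 transitions (6 symbol, 17 ε)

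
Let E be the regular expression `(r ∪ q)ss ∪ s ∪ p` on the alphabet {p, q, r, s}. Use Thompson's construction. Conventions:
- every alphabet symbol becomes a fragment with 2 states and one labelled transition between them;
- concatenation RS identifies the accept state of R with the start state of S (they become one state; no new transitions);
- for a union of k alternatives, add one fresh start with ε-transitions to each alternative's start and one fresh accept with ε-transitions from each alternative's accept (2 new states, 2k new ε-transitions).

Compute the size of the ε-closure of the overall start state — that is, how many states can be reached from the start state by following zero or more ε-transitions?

6

Compute the ε-closure size of each fragment's start state recursively; a symbol fragment's start has no outgoing ε-edge, so its closure is just itself (size 1).
  r ∪ q : C = 1 + 1 + 1 = 3 (the new accept is not ε-reachable since no branch accepts ε)
  (r ∪ q)ss : same as the first factor's closure: C = 3
  (r ∪ q)ss ∪ s ∪ p : new start ε-reaches every alternative's start; none of them accept ε, so the new accept is not reached: C = 1 + 3 + 1 + 1 = 6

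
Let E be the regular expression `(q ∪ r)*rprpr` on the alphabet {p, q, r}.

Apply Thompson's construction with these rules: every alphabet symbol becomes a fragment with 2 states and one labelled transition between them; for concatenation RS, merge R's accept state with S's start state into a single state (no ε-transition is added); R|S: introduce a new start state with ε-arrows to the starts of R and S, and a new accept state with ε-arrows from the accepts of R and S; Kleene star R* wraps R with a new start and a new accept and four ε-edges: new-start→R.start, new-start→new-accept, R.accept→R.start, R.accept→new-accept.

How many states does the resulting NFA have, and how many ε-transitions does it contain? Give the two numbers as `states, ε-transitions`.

13, 8

Bottom-up over the parse tree:
Each of the 7 symbol leaves contributes 2 states and 0 ε-transitions.
  q ∪ r = 6 states, 4 ε-transitions
  (q ∪ r)* = 8 states, 8 ε-transitions
  (q ∪ r)*rprpr = 13 states, 8 ε-transitions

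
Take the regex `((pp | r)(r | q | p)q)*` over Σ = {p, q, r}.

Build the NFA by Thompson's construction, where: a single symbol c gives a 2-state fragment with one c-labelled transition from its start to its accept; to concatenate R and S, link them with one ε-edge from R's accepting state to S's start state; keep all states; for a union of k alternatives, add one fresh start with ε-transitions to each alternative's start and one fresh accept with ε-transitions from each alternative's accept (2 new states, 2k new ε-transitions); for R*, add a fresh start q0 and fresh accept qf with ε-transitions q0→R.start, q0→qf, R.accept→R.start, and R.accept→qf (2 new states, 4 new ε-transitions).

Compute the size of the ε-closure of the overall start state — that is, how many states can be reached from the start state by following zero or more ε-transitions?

Work bottom-up. For each fragment F, track |ε-closure(F.start)| and whether F's accept lies in that closure (i.e. whether F accepts ε). A single-symbol fragment has closure size 1 and does not accept ε.
  pp : same as the first factor's closure: |closure| = 1
  pp | r : new start ε-reaches every alternative's start; none of them accept ε, so the new accept is not reached: |closure| = 1 + 1 + 1 = 3
  r | q | p : |closure| = 1 + 1 + 1 + 1 = 4 (the new accept is not ε-reachable since no branch accepts ε)
  (pp | r)(r | q | p)q : |closure| equals the left operand's closure size = 3 (its accept is not ε-reachable, so the closure stops there)
  ((pp | r)(r | q | p)q)* : |closure| = 1 (new start) + 3 (body) + 1 (new accept) = 5

5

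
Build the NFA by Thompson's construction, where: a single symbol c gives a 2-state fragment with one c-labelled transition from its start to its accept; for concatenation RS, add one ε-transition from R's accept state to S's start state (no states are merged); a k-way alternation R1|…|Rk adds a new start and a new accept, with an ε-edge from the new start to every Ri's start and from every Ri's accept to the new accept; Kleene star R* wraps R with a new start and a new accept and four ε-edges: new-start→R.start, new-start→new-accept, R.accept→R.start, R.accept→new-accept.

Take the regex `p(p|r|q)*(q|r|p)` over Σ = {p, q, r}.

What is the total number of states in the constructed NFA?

20

Building bottom-up:
Each of the 7 symbol leaves contributes a 2-state fragment.
  p|r|q : 8 states
  (p|r|q)* : 10 states
  q|r|p : 8 states
  p(p|r|q)*(q|r|p) : 20 states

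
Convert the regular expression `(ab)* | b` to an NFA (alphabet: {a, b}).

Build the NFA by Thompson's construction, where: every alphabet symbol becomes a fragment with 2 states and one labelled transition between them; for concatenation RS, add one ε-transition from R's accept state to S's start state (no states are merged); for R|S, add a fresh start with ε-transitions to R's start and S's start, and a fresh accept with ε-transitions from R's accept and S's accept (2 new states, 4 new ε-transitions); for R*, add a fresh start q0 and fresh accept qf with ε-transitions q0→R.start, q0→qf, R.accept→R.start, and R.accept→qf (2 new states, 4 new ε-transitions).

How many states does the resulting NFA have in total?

By structural recursion:
Each of the 3 symbol leaves contributes a 2-state fragment.
  ab → 4 states
  (ab)* → 6 states
  (ab)* | b → 10 states

10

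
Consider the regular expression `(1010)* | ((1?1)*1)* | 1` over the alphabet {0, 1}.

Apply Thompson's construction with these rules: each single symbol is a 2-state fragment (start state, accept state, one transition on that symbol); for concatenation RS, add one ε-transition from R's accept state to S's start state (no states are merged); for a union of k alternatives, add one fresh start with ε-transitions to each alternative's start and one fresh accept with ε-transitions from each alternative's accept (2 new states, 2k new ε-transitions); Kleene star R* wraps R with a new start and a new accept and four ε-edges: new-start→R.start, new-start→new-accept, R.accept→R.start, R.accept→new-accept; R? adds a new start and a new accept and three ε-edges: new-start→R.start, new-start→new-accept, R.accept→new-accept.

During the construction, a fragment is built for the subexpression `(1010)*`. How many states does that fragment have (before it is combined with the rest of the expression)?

10

Fragment for `(1010)*`:
Each of the 4 symbol leaves contributes a 2-state fragment.
  1010 — 8 states
  (1010)* — 10 states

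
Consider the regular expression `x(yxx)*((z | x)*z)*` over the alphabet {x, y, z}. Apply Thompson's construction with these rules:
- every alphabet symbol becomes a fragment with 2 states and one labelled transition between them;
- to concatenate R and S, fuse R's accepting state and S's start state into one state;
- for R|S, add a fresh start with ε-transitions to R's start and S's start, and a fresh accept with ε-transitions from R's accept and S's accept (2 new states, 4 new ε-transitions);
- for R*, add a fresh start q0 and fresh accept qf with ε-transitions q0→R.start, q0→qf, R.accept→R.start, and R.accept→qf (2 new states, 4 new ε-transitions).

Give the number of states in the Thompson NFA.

By structural recursion:
Each of the 7 symbol leaves contributes a 2-state fragment.
  yxx — 4 states
  (yxx)* — 6 states
  z | x — 6 states
  (z | x)* — 8 states
  (z | x)*z — 9 states
  ((z | x)*z)* — 11 states
  x(yxx)*((z | x)*z)* — 17 states

17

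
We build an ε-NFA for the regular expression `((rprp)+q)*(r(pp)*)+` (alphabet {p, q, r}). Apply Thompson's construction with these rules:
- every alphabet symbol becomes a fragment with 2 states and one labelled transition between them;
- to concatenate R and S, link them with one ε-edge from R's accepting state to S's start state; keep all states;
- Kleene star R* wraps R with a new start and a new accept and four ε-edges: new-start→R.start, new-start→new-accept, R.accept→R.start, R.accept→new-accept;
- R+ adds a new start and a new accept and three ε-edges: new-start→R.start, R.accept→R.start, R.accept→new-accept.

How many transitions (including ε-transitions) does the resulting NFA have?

29

Recursing over subexpressions:
Each of the 8 symbol leaves contributes 1 transition (1 symbol, 0 ε).
  rprp — 7 transitions (4 symbol, 3 ε)
  (rprp)+ — 10 transitions (4 symbol, 6 ε)
  (rprp)+q — 12 transitions (5 symbol, 7 ε)
  ((rprp)+q)* — 16 transitions (5 symbol, 11 ε)
  pp — 3 transitions (2 symbol, 1 ε)
  (pp)* — 7 transitions (2 symbol, 5 ε)
  r(pp)* — 9 transitions (3 symbol, 6 ε)
  (r(pp)*)+ — 12 transitions (3 symbol, 9 ε)
  ((rprp)+q)*(r(pp)*)+ — 29 transitions (8 symbol, 21 ε)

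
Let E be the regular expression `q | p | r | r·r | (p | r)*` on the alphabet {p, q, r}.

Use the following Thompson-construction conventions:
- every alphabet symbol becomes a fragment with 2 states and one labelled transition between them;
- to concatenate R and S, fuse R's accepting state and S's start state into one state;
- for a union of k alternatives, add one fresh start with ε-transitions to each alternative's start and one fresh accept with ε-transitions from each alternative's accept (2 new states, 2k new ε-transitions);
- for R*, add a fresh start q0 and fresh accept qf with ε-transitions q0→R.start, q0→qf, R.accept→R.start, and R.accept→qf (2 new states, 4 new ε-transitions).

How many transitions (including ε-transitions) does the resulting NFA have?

Recursing over subexpressions:
Each of the 7 symbol leaves contributes 1 transition (1 symbol, 0 ε).
  r·r → 2 transitions (2 symbol, 0 ε)
  p | r → 6 transitions (2 symbol, 4 ε)
  (p | r)* → 10 transitions (2 symbol, 8 ε)
  q | p | r | r·r | (p | r)* → 25 transitions (7 symbol, 18 ε)

25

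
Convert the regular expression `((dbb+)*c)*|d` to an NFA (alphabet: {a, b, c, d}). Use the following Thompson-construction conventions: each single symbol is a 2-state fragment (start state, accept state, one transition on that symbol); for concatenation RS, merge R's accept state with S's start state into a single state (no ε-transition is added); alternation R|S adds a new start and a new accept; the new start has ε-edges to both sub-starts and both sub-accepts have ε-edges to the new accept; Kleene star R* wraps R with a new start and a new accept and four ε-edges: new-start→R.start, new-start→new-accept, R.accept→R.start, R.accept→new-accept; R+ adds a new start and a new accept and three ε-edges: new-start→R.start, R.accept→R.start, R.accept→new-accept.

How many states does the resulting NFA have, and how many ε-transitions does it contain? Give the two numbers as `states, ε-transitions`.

Per subexpression:
Each of the 5 symbol leaves contributes 2 states and 0 ε-transitions.
  b+ — 4 states, 3 ε-transitions
  dbb+ — 6 states, 3 ε-transitions
  (dbb+)* — 8 states, 7 ε-transitions
  (dbb+)*c — 9 states, 7 ε-transitions
  ((dbb+)*c)* — 11 states, 11 ε-transitions
  ((dbb+)*c)*|d — 15 states, 15 ε-transitions

15, 15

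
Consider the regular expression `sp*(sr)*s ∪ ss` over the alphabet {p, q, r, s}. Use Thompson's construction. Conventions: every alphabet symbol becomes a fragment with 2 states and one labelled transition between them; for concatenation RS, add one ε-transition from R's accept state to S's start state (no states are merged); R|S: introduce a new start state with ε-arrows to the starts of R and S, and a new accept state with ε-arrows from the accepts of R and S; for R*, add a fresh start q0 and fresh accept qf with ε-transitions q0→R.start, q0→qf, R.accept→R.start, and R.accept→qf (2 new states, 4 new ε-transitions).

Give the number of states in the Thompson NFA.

Per subexpression:
Each of the 7 symbol leaves contributes a 2-state fragment.
  p* → 4 states
  sr → 4 states
  (sr)* → 6 states
  sp*(sr)*s → 14 states
  ss → 4 states
  sp*(sr)*s ∪ ss → 20 states

20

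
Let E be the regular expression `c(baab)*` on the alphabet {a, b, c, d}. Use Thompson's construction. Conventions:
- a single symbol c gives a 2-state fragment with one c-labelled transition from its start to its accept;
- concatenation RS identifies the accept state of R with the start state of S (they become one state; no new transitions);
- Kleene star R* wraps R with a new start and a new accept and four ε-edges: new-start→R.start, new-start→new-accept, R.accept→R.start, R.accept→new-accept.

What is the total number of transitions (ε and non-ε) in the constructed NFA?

Recursing over subexpressions:
Each of the 5 symbol leaves contributes 1 transition (1 symbol, 0 ε).
  baab — 4 transitions (4 symbol, 0 ε)
  (baab)* — 8 transitions (4 symbol, 4 ε)
  c(baab)* — 9 transitions (5 symbol, 4 ε)

9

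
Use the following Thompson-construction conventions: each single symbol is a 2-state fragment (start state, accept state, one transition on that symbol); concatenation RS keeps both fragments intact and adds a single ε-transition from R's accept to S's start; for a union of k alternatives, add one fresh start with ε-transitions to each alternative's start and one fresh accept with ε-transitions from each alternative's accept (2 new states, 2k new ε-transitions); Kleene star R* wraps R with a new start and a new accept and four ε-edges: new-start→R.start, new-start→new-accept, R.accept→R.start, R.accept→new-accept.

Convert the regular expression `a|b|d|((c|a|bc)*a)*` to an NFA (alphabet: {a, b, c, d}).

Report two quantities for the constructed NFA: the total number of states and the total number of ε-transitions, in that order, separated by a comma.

24, 24

Recursing over subexpressions:
Each of the 8 symbol leaves contributes 2 states and 0 ε-transitions.
  bc — 4 states, 1 ε-transition
  c|a|bc — 10 states, 7 ε-transitions
  (c|a|bc)* — 12 states, 11 ε-transitions
  (c|a|bc)*a — 14 states, 12 ε-transitions
  ((c|a|bc)*a)* — 16 states, 16 ε-transitions
  a|b|d|((c|a|bc)*a)* — 24 states, 24 ε-transitions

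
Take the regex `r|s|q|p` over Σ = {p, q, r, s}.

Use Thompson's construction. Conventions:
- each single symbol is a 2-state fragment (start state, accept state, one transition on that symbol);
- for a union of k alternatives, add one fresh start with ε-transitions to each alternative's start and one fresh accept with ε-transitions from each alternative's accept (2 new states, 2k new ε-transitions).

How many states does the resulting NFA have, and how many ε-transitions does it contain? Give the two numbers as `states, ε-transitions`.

Recursing over subexpressions:
Each of the 4 symbol leaves contributes 2 states and 0 ε-transitions.
  r|s|q|p — 10 states, 8 ε-transitions

10, 8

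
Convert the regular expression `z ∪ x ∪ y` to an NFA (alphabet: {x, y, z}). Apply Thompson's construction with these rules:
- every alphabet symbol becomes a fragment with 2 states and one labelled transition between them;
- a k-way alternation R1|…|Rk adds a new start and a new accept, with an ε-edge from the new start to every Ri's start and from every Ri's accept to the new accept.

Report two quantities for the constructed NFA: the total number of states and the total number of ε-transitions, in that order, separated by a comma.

8, 6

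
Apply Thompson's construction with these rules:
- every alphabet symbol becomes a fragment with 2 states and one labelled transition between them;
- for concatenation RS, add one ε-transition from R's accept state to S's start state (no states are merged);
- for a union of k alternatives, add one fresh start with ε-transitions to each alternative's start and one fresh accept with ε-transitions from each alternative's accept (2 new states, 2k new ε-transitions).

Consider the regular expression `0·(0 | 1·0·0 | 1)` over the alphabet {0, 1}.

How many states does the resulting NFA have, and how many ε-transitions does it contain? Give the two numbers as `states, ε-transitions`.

14, 9

Per subexpression:
Each of the 6 symbol leaves contributes 2 states and 0 ε-transitions.
  1·0·0 → 6 states, 2 ε-transitions
  0 | 1·0·0 | 1 → 12 states, 8 ε-transitions
  0·(0 | 1·0·0 | 1) → 14 states, 9 ε-transitions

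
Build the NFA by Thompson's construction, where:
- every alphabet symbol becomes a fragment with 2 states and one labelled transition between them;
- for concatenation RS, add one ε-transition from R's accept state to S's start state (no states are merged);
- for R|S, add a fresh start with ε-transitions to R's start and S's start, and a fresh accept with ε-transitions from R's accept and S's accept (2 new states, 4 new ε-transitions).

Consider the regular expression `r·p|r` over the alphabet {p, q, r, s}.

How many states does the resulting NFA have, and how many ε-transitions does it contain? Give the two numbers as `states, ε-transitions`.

8, 5

Building bottom-up:
Each of the 3 symbol leaves contributes 2 states and 0 ε-transitions.
  r·p : 4 states, 1 ε-transition
  r·p|r : 8 states, 5 ε-transitions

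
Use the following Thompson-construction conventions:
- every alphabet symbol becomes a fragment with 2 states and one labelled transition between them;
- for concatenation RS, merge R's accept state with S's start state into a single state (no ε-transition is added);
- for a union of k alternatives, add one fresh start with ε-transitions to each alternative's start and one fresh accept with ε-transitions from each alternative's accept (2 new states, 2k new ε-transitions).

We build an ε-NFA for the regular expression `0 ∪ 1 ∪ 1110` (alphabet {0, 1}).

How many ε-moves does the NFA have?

Building bottom-up:
Each of the 6 symbol leaves contributes 0 ε-transitions.
  1110 → 0 ε-transitions
  0 ∪ 1 ∪ 1110 → 6 ε-transitions

6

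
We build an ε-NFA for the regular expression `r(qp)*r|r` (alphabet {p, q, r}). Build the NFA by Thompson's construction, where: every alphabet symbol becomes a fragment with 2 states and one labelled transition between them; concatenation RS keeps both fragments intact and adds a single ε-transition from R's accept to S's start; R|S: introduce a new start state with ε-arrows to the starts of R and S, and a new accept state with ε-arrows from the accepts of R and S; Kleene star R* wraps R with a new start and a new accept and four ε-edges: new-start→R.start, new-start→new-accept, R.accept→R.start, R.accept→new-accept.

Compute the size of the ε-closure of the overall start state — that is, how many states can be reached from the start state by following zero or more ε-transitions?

Compute the ε-closure size of each fragment's start state recursively; a symbol fragment's start has no outgoing ε-edge, so its closure is just itself (size 1).
  qp : same as the first factor's closure: |closure| = 1
  (qp)* : |closure| = 1 (new start) + 1 (body) + 1 (new accept) = 3
  r(qp)*r : |closure| equals the left operand's closure size = 1 (its accept is not ε-reachable, so the closure stops there)
  r(qp)*r|r : new start ε-reaches every alternative's start; none of them accept ε, so the new accept is not reached: |closure| = 1 + 1 + 1 = 3

3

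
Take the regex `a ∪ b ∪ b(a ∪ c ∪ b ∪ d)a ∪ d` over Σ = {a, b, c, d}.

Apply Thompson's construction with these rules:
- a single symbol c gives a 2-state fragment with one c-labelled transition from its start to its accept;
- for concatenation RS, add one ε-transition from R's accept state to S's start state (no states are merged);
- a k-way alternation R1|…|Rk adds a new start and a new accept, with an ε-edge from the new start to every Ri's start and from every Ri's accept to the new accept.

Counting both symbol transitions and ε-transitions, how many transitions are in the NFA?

Bottom-up over the parse tree:
Each of the 9 symbol leaves contributes 1 transition (1 symbol, 0 ε).
  a ∪ c ∪ b ∪ d = 12 transitions (4 symbol, 8 ε)
  b(a ∪ c ∪ b ∪ d)a = 16 transitions (6 symbol, 10 ε)
  a ∪ b ∪ b(a ∪ c ∪ b ∪ d)a ∪ d = 27 transitions (9 symbol, 18 ε)

27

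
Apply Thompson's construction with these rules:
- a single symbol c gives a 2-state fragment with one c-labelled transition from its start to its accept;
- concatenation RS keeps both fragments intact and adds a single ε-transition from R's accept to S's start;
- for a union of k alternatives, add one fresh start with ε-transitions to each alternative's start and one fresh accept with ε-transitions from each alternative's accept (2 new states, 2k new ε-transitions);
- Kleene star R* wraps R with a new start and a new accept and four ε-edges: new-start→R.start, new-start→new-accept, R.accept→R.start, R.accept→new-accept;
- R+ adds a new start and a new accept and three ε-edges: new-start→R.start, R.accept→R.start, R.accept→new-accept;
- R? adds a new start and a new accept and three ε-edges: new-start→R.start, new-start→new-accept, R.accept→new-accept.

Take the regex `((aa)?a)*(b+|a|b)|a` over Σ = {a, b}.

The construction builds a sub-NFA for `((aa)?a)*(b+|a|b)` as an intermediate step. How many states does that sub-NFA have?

20

Fragment for `((aa)?a)*(b+|a|b)`:
Each of the 6 symbol leaves contributes a 2-state fragment.
  aa : 4 states
  (aa)? : 6 states
  (aa)?a : 8 states
  ((aa)?a)* : 10 states
  b+ : 4 states
  b+|a|b : 10 states
  ((aa)?a)*(b+|a|b) : 20 states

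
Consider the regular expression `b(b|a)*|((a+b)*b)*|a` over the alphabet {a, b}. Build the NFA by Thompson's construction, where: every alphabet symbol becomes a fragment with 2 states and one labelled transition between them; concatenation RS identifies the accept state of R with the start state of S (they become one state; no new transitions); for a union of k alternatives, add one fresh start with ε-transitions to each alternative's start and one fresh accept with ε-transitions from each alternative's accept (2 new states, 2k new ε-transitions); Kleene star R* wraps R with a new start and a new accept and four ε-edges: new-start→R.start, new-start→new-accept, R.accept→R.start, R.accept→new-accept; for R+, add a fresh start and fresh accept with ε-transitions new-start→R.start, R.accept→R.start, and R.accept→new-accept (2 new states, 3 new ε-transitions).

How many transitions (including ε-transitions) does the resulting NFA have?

Building bottom-up:
Each of the 7 symbol leaves contributes 1 transition (1 symbol, 0 ε).
  b|a = 6 transitions (2 symbol, 4 ε)
  (b|a)* = 10 transitions (2 symbol, 8 ε)
  b(b|a)* = 11 transitions (3 symbol, 8 ε)
  a+ = 4 transitions (1 symbol, 3 ε)
  a+b = 5 transitions (2 symbol, 3 ε)
  (a+b)* = 9 transitions (2 symbol, 7 ε)
  (a+b)*b = 10 transitions (3 symbol, 7 ε)
  ((a+b)*b)* = 14 transitions (3 symbol, 11 ε)
  b(b|a)*|((a+b)*b)*|a = 32 transitions (7 symbol, 25 ε)

32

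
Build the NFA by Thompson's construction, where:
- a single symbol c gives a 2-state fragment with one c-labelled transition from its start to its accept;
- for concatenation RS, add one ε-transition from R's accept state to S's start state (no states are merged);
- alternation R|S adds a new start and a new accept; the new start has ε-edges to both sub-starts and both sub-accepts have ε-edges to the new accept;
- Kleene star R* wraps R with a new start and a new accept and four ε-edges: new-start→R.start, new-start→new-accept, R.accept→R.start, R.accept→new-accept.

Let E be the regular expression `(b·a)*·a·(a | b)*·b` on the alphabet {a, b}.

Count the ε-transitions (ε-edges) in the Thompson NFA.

Recursing over subexpressions:
Each of the 6 symbol leaves contributes 0 ε-transitions.
  b·a = 1 ε-transition
  (b·a)* = 5 ε-transitions
  a | b = 4 ε-transitions
  (a | b)* = 8 ε-transitions
  (b·a)*·a·(a | b)*·b = 16 ε-transitions

16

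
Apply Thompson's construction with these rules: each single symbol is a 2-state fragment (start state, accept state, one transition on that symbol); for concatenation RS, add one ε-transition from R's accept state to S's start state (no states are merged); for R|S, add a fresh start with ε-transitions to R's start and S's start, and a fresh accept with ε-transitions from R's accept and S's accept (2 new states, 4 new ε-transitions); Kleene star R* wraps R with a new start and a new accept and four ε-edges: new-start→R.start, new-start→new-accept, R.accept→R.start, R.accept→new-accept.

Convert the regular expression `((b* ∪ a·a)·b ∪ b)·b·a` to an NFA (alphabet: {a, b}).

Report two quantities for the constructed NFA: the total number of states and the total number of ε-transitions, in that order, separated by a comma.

Per subexpression:
Each of the 7 symbol leaves contributes 2 states and 0 ε-transitions.
  b* → 4 states, 4 ε-transitions
  a·a → 4 states, 1 ε-transition
  b* ∪ a·a → 10 states, 9 ε-transitions
  (b* ∪ a·a)·b → 12 states, 10 ε-transitions
  (b* ∪ a·a)·b ∪ b → 16 states, 14 ε-transitions
  ((b* ∪ a·a)·b ∪ b)·b·a → 20 states, 16 ε-transitions

20, 16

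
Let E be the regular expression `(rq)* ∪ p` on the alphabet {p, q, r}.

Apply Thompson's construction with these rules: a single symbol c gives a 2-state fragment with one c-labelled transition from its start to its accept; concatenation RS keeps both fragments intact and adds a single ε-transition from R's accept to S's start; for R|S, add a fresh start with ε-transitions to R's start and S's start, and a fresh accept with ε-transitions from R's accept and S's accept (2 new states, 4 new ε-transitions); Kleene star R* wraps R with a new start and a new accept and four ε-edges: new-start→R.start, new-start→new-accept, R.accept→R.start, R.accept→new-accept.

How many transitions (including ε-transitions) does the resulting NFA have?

12

Bottom-up over the parse tree:
Each of the 3 symbol leaves contributes 1 transition (1 symbol, 0 ε).
  rq : 3 transitions (2 symbol, 1 ε)
  (rq)* : 7 transitions (2 symbol, 5 ε)
  (rq)* ∪ p : 12 transitions (3 symbol, 9 ε)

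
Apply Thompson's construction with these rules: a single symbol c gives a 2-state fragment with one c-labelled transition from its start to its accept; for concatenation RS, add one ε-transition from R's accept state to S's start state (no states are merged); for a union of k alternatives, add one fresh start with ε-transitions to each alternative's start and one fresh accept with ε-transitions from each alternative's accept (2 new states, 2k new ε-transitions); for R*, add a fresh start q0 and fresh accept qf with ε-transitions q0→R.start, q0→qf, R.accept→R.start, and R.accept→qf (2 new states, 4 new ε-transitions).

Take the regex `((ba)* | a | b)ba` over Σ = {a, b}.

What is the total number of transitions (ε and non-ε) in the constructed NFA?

Recursing over subexpressions:
Each of the 6 symbol leaves contributes 1 transition (1 symbol, 0 ε).
  ba → 3 transitions (2 symbol, 1 ε)
  (ba)* → 7 transitions (2 symbol, 5 ε)
  (ba)* | a | b → 15 transitions (4 symbol, 11 ε)
  ((ba)* | a | b)ba → 19 transitions (6 symbol, 13 ε)

19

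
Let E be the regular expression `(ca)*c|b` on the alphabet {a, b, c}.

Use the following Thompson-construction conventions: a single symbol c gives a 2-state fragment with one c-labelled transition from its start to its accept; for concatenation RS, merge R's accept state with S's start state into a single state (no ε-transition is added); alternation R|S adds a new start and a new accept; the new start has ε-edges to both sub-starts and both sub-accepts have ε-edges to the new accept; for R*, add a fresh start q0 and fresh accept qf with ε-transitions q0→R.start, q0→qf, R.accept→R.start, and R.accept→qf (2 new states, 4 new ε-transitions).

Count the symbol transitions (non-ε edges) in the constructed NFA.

By structural recursion:
Each of the 4 symbol leaves contributes exactly 1 symbol transition.
  ca — 2 symbol transitions
  (ca)* — 2 symbol transitions
  (ca)*c — 3 symbol transitions
  (ca)*c|b — 4 symbol transitions

4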